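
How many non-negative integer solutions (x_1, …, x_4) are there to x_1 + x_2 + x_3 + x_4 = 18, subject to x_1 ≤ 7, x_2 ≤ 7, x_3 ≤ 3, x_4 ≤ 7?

74

By stars and bars, unrestricted non-negative solutions to x_1+…+x_4 = 18 number C(18+3,3) = 1330.
Subtract solutions that violate a single cap (substitute x_i' = x_i − (cap_i+1)): x_1 ≥ 8 gives C(13,3) = 286; x_2 ≥ 8 gives C(13,3) = 286; x_3 ≥ 4 gives C(17,3) = 680; x_4 ≥ 8 gives C(13,3) = 286. Together 1538.
Add back pairs where two caps are both exceeded: 10 + 84 + 10 + 84 + 10 + 84 = 282.
By inclusion–exclusion the count is 1330 − 1538 + 282 = 74.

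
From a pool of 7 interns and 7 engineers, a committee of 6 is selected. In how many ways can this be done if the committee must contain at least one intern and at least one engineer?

2989

Total 6-person selections from all 14: C(14,6) = 3003.
Subtract selections that omit an entire group: no interns → C(7,6) = 7; no engineers → C(7,6) = 7.
Both groups omitted at once is impossible, so 3003 − 14 = 2989.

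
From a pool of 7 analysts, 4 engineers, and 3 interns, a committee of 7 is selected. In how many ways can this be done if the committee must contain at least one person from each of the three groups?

2982

With no constraint there are C(14,7) = 3432 possible selections.
Subtract selections that omit an entire group: no analysts → C(7,7) = 1; no engineers → C(10,7) = 120; no interns → C(11,7) = 330.
Add back selections omitting two groups (i.e. drawn from a single group): C(7,7) + C(4,7) + C(3,7) = 1.
By inclusion–exclusion: 3432 − 451 + 1 = 2982.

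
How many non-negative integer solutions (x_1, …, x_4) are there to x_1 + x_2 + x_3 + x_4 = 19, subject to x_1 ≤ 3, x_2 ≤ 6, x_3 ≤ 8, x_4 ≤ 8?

By stars and bars, unrestricted non-negative solutions to x_1+…+x_4 = 19 number C(19+3,3) = 1540.
Subtract solutions that violate a single cap (substitute x_i' = x_i − (cap_i+1)): x_1 ≥ 4 gives C(18,3) = 816; x_2 ≥ 7 gives C(15,3) = 455; x_3 ≥ 9 gives C(13,3) = 286; x_4 ≥ 9 gives C(13,3) = 286. Together 1843.
Add back pairs where two caps are both exceeded: 165 + 84 + 84 + 20 + 20 + 4 = 377.
By inclusion–exclusion the count is 1540 − 1843 + 377 = 74.

74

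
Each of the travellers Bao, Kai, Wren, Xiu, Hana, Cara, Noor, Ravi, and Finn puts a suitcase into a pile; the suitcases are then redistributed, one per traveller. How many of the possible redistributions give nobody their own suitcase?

133496

Count assignments avoiding every fixed point. For any j of the 9 travellers fixed to their own suitcase, the other 9−j can be arranged in (9−j)! ways.
By inclusion–exclusion this is Σ_{j=0}^{9} (−1)^j C(9,j)·(9−j)!.
Computing: 362880 − 362880 + 181440 − 60480 + 15120 − 3024 + 504 − 72 + 9 − 1 = 133496.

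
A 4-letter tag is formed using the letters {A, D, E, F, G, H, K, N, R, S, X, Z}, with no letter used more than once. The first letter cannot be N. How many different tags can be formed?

10890

The first letter has 12−1 = 11 choices (anything except N).
The remaining 3 letters are filled from the other 11 symbols without repetition: 11 × 10 × 9 = 990.
Total: 11 × 990 = 10890.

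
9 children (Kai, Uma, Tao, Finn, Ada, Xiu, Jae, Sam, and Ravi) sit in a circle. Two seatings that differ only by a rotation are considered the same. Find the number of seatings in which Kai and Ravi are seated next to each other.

Glue Kai and Ravi into a block (2 internal orders). Seating 8 units around a circle gives (7)! arrangements.
So 2 × (7)! = 2 × 5040 = 10080.

10080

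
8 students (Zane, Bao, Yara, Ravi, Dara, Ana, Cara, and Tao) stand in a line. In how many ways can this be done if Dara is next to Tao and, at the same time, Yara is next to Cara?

2880

Treat {Dara,Tao} as one block (2 orders) and {Yara,Cara} as another (2 orders).
That leaves 6 units to arrange: 2 × 2 × 6! = 4 × 720 = 2880.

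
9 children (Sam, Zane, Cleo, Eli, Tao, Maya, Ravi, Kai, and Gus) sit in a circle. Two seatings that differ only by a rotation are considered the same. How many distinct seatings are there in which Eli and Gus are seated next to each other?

Treat {Eli, Gus} as one unit (2 internal orders) and seat the resulting 8 units around the table: (7)! circular arrangements.
So 2 × (7)! = 2 × 5040 = 10080.

10080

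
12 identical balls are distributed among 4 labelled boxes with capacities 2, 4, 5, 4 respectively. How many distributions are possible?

Without the upper bounds there are C(15,3) = 455 ways to split 12 among 4 boxes.
Subtract solutions that violate a single cap (substitute x_i' = x_i − (cap_i+1)): x_1 ≥ 3 gives C(12,3) = 220; x_2 ≥ 5 gives C(10,3) = 120; x_3 ≥ 6 gives C(9,3) = 84; x_4 ≥ 5 gives C(10,3) = 120. Together 544.
Add back pairs where two caps are both exceeded: 35 + 20 + 35 + 4 + 10 + 4 = 108.
By inclusion–exclusion the count is 455 − 544 + 108 = 19.

19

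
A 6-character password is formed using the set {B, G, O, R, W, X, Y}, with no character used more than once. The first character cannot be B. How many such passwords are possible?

4320

The first character has 7−1 = 6 choices (anything except B).
The remaining 5 characters are filled from the other 6 symbols without repetition: 6 × 5 × 4 × 3 × 2 = 720.
Total: 6 × 720 = 4320.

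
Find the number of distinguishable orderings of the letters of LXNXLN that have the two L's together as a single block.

30

Treat the 2 copies of L as a single block. The multiset to arrange is then {LL, N, N, X, X}, 5 items in all.
That gives (5)!/(2!·2!) = 30 arrangements.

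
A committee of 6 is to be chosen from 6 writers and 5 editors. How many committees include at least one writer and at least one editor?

Unrestricted: C(11,6) = 462 ways to pick any 6 of the 11.
Selections missing a whole group: no writers → C(5,6) = 0; no editors → C(6,6) = 1.
Both groups omitted at once is impossible, so 462 − 1 = 461.

461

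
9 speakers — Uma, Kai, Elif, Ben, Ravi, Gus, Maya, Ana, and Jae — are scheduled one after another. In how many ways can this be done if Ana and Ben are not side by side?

282240

Of the 9! = 362880 arrangements, those with Ana and Ben adjacent number 2 × 8! = 80640 (treat the pair as a block with 2 internal orders).
So 362880 − 80640 = 282240 arrangements keep them apart.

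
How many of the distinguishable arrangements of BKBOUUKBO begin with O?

1680

With the first slot taken by O, it remains to arrange the other 8 letters (BKBUUKBO).
Those 8 letters have B appearing 3 times, K appearing twice, and U appearing twice, giving (8)!/(3!·2!·2!) = 1680.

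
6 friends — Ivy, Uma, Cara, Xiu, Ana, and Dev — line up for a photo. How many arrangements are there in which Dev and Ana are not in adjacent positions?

There are 6! = 720 arrangements in all. If Dev and Ana are adjacent, merging them into one block gives 2·(5)! = 240 arrangements.
Complementary counting: 720 − 240 = 480.

480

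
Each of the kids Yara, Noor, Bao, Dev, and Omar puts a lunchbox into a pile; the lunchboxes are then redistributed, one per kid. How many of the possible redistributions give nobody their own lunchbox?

44

This is the derangement count D_5: permutations of 5 items with no fixed point.
By inclusion–exclusion this is Σ_{j=0}^{5} (−1)^j C(5,j)·(5−j)!.
Computing: 120 − 120 + 60 − 20 + 5 − 1 = 44.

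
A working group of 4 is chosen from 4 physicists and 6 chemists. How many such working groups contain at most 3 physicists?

Split by how many physicists are chosen (0 through 3).
Sum: C(4,0)·C(6,4) + C(4,1)·C(6,3) + C(4,2)·C(6,2) + C(4,3)·C(6,1) = 15 + 80 + 90 + 24 = 209.

209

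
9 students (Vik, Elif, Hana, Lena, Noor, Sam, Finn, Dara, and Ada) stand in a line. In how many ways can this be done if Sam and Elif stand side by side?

80640

Place the 7 others and the Sam-Elif pair as 8 objects in a line; the pair has 2 internal arrangements.
That gives 2 × 8! = 2 × 40320 = 80640.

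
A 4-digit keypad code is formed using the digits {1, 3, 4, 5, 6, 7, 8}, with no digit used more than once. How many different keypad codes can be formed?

This is a permutation of 4 out of 7: P(7,4) = 7!/3!.
That product is 7 × 6 × 5 × 4 = 840.

840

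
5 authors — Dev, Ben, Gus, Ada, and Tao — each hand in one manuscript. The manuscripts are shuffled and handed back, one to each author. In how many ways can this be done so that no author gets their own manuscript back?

Count assignments avoiding every fixed point. For any j of the 5 authors fixed to their own manuscript, the other 5−j can be arranged in (5−j)! ways.
By inclusion–exclusion this is Σ_{j=0}^{5} (−1)^j C(5,j)·(5−j)!.
Computing: 120 − 120 + 60 − 20 + 5 − 1 = 44.

44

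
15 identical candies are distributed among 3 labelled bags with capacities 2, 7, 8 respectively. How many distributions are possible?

By stars and bars, unrestricted non-negative solutions to x_1+…+x_3 = 15 number C(15+2,2) = 136.
Subtract solutions that violate a single cap (substitute x_i' = x_i − (cap_i+1)): x_1 ≥ 3 gives C(14,2) = 91; x_2 ≥ 8 gives C(9,2) = 36; x_3 ≥ 9 gives C(8,2) = 28. Together 155.
Add back pairs where two caps are both exceeded: 15 + 10 + 0 = 25.
By inclusion–exclusion the count is 136 − 155 + 25 = 6.

6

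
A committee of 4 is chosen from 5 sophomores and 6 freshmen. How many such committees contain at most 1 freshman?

65

Split by how many freshmen are chosen (0 through 1).
Sum: C(6,0)·C(5,4) + C(6,1)·C(5,3) = 5 + 60 = 65.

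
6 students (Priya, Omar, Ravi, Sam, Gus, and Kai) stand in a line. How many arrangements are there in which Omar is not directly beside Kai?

There are 6! = 720 arrangements in all. If Omar and Kai are adjacent, merging them into one block gives 2·(5)! = 240 arrangements.
Complementary counting: 720 − 240 = 480.

480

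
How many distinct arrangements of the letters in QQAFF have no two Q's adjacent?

There are 5!/(2!·2!) = 30 arrangements of QQAFF in total.
Arrangements with the Q's together: treat QQ as one letter, giving (4)!/(2!) = 12.
Hence 30 − 12 = 18.

18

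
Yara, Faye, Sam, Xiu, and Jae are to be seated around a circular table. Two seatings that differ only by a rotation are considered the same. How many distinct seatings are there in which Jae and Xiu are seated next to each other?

Treat {Jae, Xiu} as one unit (2 internal orders) and seat the resulting 4 units around the table: (3)! circular arrangements.
So 2 × (3)! = 2 × 6 = 12.

12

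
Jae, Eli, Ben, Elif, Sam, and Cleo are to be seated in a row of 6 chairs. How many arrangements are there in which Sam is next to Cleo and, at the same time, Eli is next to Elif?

Treat {Sam,Cleo} as one block (2 orders) and {Eli,Elif} as another (2 orders).
That leaves 4 units to arrange: 2 × 2 × 4! = 4 × 24 = 96.

96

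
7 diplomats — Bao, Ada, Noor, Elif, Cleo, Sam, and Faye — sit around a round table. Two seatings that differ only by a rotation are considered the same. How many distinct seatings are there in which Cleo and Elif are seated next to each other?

Treat {Cleo, Elif} as one unit (2 internal orders) and seat the resulting 6 units around the table: (5)! circular arrangements.
So 2 × (5)! = 2 × 120 = 240.

240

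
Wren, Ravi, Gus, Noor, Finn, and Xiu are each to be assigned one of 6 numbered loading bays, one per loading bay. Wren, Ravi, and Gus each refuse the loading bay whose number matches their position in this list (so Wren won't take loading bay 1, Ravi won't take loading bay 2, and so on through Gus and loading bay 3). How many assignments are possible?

Let Aᵢ (for i ∈ {1, 2, 3}) be the placements that put person i in their forbidden loading bay. Any j of these fix j positions, leaving (6−j)! ways to fill the rest, and there are C(3,j) ways to pick which j.
By inclusion–exclusion, the number of valid placements is Σ_{j=0}^{3} (−1)^j C(3,j)·(6−j)!.
Computing: 720 − 360 + 72 − 6 = 426.

426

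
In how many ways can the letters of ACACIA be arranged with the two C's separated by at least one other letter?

There are 6!/(3!·2!) = 60 arrangements of ACACIA in total.
If the two C's are adjacent, glue them into one block, leaving 5 items to arrange: (5)!/(3!) = 20 ways.
Hence 60 − 20 = 40.

40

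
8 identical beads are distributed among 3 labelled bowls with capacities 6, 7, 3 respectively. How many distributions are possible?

26

Without the upper bounds there are C(10,2) = 45 ways to split 8 among 3 bowls.
Subtract solutions that violate a single cap (substitute x_i' = x_i − (cap_i+1)): x_1 ≥ 7 gives C(3,2) = 3; x_2 ≥ 8 gives C(2,2) = 1; x_3 ≥ 4 gives C(6,2) = 15. Together 19.
No two caps can be exceeded simultaneously, so the pair terms are all 0.
By inclusion–exclusion the count is 45 − 19 + 0 = 26.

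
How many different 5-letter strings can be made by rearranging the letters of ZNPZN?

The 5 letters of ZNPZN have repeats: N appearing twice and Z appearing twice.
The number of distinct arrangements is 5!/(2!·2!) = 120/4 = 30.

30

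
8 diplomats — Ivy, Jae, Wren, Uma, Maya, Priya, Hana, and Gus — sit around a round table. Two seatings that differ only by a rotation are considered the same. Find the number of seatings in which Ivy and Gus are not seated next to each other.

3600

All circular seatings of 8 people number (7)! = 5040.
Those with Ivy next to Gus: fuse the pair into one unit and seat 7 units around a circle — 2·(6)! = 1440.
Subtracting, 5040 − 1440 = 3600.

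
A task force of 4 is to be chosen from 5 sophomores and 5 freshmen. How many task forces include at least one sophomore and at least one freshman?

Total 4-person selections from all 10: C(10,4) = 210.
Subtract selections that omit an entire group: no sophomores → C(5,4) = 5; no freshmen → C(5,4) = 5.
Both groups omitted at once is impossible, so 210 − 10 = 200.

200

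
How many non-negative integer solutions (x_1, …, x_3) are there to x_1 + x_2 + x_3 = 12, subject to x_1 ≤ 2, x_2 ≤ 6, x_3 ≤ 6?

6

Ignoring the caps, the number of non-negative solutions to x_1+…+x_3 = 12 is C(14,2) = 91.
Subtract solutions that violate a single cap (substitute x_i' = x_i − (cap_i+1)): x_1 ≥ 3 gives C(11,2) = 55; x_2 ≥ 7 gives C(7,2) = 21; x_3 ≥ 7 gives C(7,2) = 21. Together 97.
Add back pairs where two caps are both exceeded: 6 + 6 + 0 = 12.
By inclusion–exclusion the count is 91 − 97 + 12 = 6.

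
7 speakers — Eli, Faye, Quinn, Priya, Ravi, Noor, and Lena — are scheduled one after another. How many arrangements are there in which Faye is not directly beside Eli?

There are 7! = 5040 arrangements in all. If Faye and Eli are adjacent, merging them into one block gives 2·(6)! = 1440 arrangements.
Complementary counting: 5040 − 1440 = 3600.

3600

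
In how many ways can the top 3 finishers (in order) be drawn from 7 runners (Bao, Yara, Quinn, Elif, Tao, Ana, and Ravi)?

This is an ordered selection of 3 from 7: P(7,3).
That gives 7 × 6 × 5 = 210.

210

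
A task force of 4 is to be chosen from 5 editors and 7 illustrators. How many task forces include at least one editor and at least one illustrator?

455

With no constraint there are C(12,4) = 495 possible selections.
Subtract selections that omit an entire group: no editors → C(7,4) = 35; no illustrators → C(5,4) = 5.
Both groups omitted at once is impossible, so 495 − 40 = 455.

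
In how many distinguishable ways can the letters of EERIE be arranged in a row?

20

Letter multiplicities in EERIE: E×3, I×1, R×1.
So there are 5! / (3!) = 20 distinguishable arrangements.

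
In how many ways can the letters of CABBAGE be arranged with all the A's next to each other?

Treat the 2 copies of A as a single block. The multiset to arrange is then {AA, B, B, C, E, G}, 6 items in all.
That gives (6)!/(2!) = 360 arrangements.

360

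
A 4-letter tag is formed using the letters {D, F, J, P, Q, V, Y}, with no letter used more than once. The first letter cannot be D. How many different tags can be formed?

The first letter has 7−1 = 6 choices (anything except D).
The remaining 3 letters are filled from the other 6 symbols without repetition: 6 × 5 × 4 = 120.
Total: 6 × 120 = 720.

720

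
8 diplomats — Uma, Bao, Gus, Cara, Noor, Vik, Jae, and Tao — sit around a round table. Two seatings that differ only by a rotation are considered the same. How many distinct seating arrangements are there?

Fix one person's seat to break rotational symmetry; the remaining 7 people can be arranged in (7)! = 5040 ways.

5040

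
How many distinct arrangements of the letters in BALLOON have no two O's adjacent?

Total arrangements of BALLOON: 7!/(2!·2!) = 1260.
If the two O's are adjacent, glue them into one block, leaving 6 items to arrange: (6)!/(2!) = 360 ways.
Hence 1260 − 360 = 900.

900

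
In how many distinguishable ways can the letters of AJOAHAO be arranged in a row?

Letter multiplicities in AJOAHAO: A×3, H×1, J×1, O×2.
So there are 7! / (3!·2!) = 420 distinguishable arrangements.

420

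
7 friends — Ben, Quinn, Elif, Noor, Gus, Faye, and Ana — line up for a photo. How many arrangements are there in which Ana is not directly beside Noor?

There are 7! = 5040 arrangements in all. If Ana and Noor are adjacent, merging them into one block gives 2·(6)! = 1440 arrangements.
Complementary counting: 5040 − 1440 = 3600.

3600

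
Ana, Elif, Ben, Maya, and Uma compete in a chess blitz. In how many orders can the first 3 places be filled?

60

This is an ordered selection of 3 from 5: P(5,3).
That gives 5 × 4 × 3 = 60.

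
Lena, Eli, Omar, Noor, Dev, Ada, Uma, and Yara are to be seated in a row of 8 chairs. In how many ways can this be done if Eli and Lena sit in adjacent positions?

Place the 6 others and the Eli-Lena pair as 7 objects in a line; the pair has 2 internal arrangements.
So the count is 2·(7)! = 10080.

10080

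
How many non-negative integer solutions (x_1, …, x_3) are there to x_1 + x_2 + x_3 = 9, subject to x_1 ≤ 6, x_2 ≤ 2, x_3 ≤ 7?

By stars and bars, unrestricted non-negative solutions to x_1+…+x_3 = 9 number C(9+2,2) = 55.
Subtract solutions that violate a single cap (substitute x_i' = x_i − (cap_i+1)): x_1 ≥ 7 gives C(4,2) = 6; x_2 ≥ 3 gives C(8,2) = 28; x_3 ≥ 8 gives C(3,2) = 3. Together 37.
No two caps can be exceeded simultaneously, so the pair terms are all 0.
By inclusion–exclusion the count is 55 − 37 + 0 = 18.

18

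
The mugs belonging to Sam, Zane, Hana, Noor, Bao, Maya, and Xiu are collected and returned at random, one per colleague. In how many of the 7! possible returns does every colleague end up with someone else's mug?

Count assignments avoiding every fixed point. For any j of the 7 colleagues fixed to their own mug, the other 7−j can be arranged in (7−j)! ways.
By inclusion–exclusion this is Σ_{j=0}^{7} (−1)^j C(7,j)·(7−j)!.
Computing: 5040 − 5040 + 2520 − 840 + 210 − 42 + 7 − 1 = 1854.

1854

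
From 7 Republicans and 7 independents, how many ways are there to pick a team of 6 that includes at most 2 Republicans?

Split by how many Republicans are chosen (0 through 2).
Sum: C(7,0)·C(7,6) + C(7,1)·C(7,5) + C(7,2)·C(7,4) = 7 + 147 + 735 = 889.

889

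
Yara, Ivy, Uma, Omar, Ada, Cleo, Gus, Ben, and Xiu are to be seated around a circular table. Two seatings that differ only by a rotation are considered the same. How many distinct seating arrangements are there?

40320

Fix one person's seat to break rotational symmetry; the remaining 8 people can be arranged in (8)! = 40320 ways.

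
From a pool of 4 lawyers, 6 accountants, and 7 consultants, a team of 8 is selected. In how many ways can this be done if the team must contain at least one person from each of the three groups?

Total 8-person selections from all 17: C(17,8) = 24310.
Subtract selections that omit an entire group: no lawyers → C(13,8) = 1287; no accountants → C(11,8) = 165; no consultants → C(10,8) = 45.
Add back selections omitting two groups (i.e. drawn from a single group): C(4,8) + C(6,8) + C(7,8) = 0.
By inclusion–exclusion: 24310 − 1497 + 0 = 22813.

22813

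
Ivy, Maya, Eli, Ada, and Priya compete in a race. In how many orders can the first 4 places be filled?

120

There are 5 choices for 1st place, 4 for 2nd, and so on down to 2 for position 4.
That gives 5 × 4 × 3 × 2 = 120.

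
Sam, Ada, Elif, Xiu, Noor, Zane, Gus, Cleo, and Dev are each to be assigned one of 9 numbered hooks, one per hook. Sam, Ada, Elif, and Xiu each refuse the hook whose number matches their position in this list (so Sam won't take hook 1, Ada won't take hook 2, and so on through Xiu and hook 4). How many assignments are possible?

229080

Let Aᵢ (for 1 ≤ i ≤ 4) be the placements that put person i in their forbidden hook. Any j of these fix j positions, leaving (9−j)! ways to fill the rest, and there are C(4,j) ways to pick which j.
By inclusion–exclusion, the number of valid placements is Σ_{j=0}^{4} (−1)^j C(4,j)·(9−j)!.
Computing: 362880 − 161280 + 30240 − 2880 + 120 = 229080.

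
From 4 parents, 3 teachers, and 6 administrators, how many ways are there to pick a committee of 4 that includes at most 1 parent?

Split by how many parents are chosen (0 through 1).
Sum: C(4,0)·C(9,4) + C(4,1)·C(9,3) = 126 + 336 = 462.

462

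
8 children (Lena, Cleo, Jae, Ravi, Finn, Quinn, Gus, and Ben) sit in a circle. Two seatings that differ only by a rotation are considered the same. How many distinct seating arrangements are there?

Fix one person's seat to break rotational symmetry; the remaining 7 people can be arranged in (7)! = 5040 ways.

5040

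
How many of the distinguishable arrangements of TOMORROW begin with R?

840

Fix R in the first position and arrange the remaining 7 letters.
Those 7 letters have O appearing 3 times, giving (7)!/(3!) = 840.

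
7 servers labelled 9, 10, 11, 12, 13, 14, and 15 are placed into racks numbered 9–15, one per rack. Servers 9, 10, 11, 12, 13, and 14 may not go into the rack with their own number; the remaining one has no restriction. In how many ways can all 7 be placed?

Let Aᵢ (for 9 ≤ i ≤ 14) be the placements that put server i in its forbidden rack. Any j of these fix j positions, leaving (7−j)! ways to fill the rest, and there are C(6,j) ways to pick which j.
By inclusion–exclusion, the number of valid placements is Σ_{j=0}^{6} (−1)^j C(6,j)·(7−j)!.
Computing: 5040 − 4320 + 1800 − 480 + 90 − 12 + 1 = 2119.

2119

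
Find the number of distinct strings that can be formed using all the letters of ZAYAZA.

The 6 letters of ZAYAZA have repeats: A appearing 3 times and Z appearing twice.
Dividing 6! = 720 by 3!·2! = 12 for the repeated letters gives 60.

60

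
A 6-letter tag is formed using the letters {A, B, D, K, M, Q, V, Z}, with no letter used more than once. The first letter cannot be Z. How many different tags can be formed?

17640

The first letter has 8−1 = 7 choices (anything except Z).
The remaining 5 letters are filled from the other 7 symbols without repetition: 7 × 6 × 5 × 4 × 3 = 2520.
Total: 7 × 2520 = 17640.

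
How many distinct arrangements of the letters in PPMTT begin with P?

With the first slot taken by P, it remains to arrange the other 4 letters (PMTT).
Those 4 letters have T appearing twice, giving (4)!/(2!) = 12.

12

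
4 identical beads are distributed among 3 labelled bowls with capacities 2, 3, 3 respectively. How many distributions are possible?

Without the upper bounds there are C(6,2) = 15 ways to split 4 among 3 bowls.
Subtract solutions that violate a single cap (substitute x_i' = x_i − (cap_i+1)): x_1 ≥ 3 gives C(3,2) = 3; x_2 ≥ 4 gives C(2,2) = 1; x_3 ≥ 4 gives C(2,2) = 1. Together 5.
No two caps can be exceeded simultaneously, so the pair terms are all 0.
By inclusion–exclusion the count is 15 − 5 + 0 = 10.

10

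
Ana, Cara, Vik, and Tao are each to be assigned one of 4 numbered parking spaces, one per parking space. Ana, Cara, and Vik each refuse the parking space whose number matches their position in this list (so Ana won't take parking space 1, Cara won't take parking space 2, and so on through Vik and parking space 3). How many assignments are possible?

Let Aᵢ (for i ∈ {1, 2, 3}) be the placements that put person i in their forbidden parking space. Any j of these fix j positions, leaving (4−j)! ways to fill the rest, and there are C(3,j) ways to pick which j.
By inclusion–exclusion, the number of valid placements is Σ_{j=0}^{3} (−1)^j C(3,j)·(4−j)!.
Computing: 24 − 18 + 6 − 1 = 11.

11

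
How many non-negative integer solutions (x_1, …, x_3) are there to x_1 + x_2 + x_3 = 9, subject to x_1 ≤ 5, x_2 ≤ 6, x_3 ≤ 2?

By stars and bars, unrestricted non-negative solutions to x_1+…+x_3 = 9 number C(9+2,2) = 55.
Subtract solutions that violate a single cap (substitute x_i' = x_i − (cap_i+1)): x_1 ≥ 6 gives C(5,2) = 10; x_2 ≥ 7 gives C(4,2) = 6; x_3 ≥ 3 gives C(8,2) = 28. Together 44.
Add back pairs where two caps are both exceeded: 0 + 1 + 0 = 1.
By inclusion–exclusion the count is 55 − 44 + 1 = 12.

12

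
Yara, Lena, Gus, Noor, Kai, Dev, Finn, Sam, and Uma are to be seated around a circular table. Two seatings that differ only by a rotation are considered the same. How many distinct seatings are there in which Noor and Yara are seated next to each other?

Glue Noor and Yara into a block (2 internal orders). Seating 8 units around a circle gives (7)! arrangements.
So 2 × (7)! = 2 × 5040 = 10080.

10080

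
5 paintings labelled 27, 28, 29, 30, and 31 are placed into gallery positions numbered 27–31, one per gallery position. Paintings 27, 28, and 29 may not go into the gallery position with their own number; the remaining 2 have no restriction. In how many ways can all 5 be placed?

64

Let Aᵢ (for i ∈ {27, 28, 29}) be the placements that put painting i in its forbidden gallery position. Any j of these fix j positions, leaving (5−j)! ways to fill the rest, and there are C(3,j) ways to pick which j.
By inclusion–exclusion, the number of valid placements is Σ_{j=0}^{3} (−1)^j C(3,j)·(5−j)!.
Computing: 120 − 72 + 18 − 2 = 64.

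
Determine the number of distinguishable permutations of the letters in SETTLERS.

5040

SETTLERS has 8 letters with E appearing twice, S appearing twice, and T appearing twice.
Dividing 8! = 40320 by 2!·2!·2! = 8 for the repeated letters gives 5040.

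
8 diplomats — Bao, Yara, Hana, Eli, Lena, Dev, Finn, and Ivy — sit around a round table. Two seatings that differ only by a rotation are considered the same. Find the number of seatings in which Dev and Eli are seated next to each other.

1440

Treat {Dev, Eli} as one unit (2 internal orders) and seat the resulting 7 units around the table: (6)! circular arrangements.
So 2 × (6)! = 2 × 720 = 1440.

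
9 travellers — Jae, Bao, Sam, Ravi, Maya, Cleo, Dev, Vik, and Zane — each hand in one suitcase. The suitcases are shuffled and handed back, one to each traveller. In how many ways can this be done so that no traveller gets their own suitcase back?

133496

This is the derangement count D_9: permutations of 9 items with no fixed point.
By inclusion–exclusion this is Σ_{j=0}^{9} (−1)^j C(9,j)·(9−j)!.
Computing: 362880 − 362880 + 181440 − 60480 + 15120 − 3024 + 504 − 72 + 9 − 1 = 133496.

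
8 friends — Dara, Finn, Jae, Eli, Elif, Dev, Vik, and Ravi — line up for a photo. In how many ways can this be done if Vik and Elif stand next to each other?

10080

Treat {Vik, Elif} as a single unit. There are 7 units to order, and the pair itself can be ordered 2 ways.
That gives 2 × 7! = 2 × 5040 = 10080.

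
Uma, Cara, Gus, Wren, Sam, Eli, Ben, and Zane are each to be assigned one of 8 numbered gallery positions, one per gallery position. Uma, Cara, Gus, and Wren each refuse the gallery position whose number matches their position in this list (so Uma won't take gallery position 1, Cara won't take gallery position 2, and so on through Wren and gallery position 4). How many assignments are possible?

Let Aᵢ (for 1 ≤ i ≤ 4) be the placements that put person i in their forbidden gallery position. Any j of these fix j positions, leaving (8−j)! ways to fill the rest, and there are C(4,j) ways to pick which j.
By inclusion–exclusion, the number of valid placements is Σ_{j=0}^{4} (−1)^j C(4,j)·(8−j)!.
Computing: 40320 − 20160 + 4320 − 480 + 24 = 24024.

24024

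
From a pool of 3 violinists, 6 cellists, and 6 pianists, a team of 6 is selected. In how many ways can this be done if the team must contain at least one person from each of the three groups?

Unrestricted: C(15,6) = 5005 ways to pick any 6 of the 15.
Selections missing a whole group: no violinists → C(12,6) = 924; no cellists → C(9,6) = 84; no pianists → C(9,6) = 84.
Add back selections omitting two groups (i.e. drawn from a single group): C(3,6) + C(6,6) + C(6,6) = 2.
By inclusion–exclusion: 5005 − 1092 + 2 = 3915.

3915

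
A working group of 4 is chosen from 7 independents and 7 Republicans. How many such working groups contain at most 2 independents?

Split by how many independents are chosen (0 through 2).
Sum: C(7,0)·C(7,4) + C(7,1)·C(7,3) + C(7,2)·C(7,2) = 35 + 245 + 441 = 721.

721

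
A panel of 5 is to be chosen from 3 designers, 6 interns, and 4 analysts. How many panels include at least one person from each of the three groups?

Total 5-person selections from all 13: C(13,5) = 1287.
Subtract selections that omit an entire group: no designers → C(10,5) = 252; no interns → C(7,5) = 21; no analysts → C(9,5) = 126.
Add back selections omitting two groups (i.e. drawn from a single group): C(3,5) + C(6,5) + C(4,5) = 6.
By inclusion–exclusion: 1287 − 399 + 6 = 894.

894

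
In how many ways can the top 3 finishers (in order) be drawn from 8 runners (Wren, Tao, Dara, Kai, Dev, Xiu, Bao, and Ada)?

There are 8 choices for 1st place, 7 for 2nd, and 6 for 3rd.
That gives 8 × 7 × 6 = 336.

336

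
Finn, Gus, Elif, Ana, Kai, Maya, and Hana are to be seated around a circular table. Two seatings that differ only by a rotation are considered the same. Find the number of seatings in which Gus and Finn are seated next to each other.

Glue Gus and Finn into a block (2 internal orders). Seating 6 units around a circle gives (5)! arrangements.
So 2 × (5)! = 2 × 120 = 240.

240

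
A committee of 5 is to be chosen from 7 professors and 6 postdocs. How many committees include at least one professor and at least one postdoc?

1260

Unrestricted: C(13,5) = 1287 ways to pick any 5 of the 13.
Subtract selections that omit an entire group: no professors → C(6,5) = 6; no postdocs → C(7,5) = 21.
Both groups omitted at once is impossible, so 1287 − 27 = 1260.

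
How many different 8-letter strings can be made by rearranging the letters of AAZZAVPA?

840

AAZZAVPA has 8 letters with A appearing 4 times and Z appearing twice.
The number of distinct arrangements is 8!/(4!·2!) = 40320/48 = 840.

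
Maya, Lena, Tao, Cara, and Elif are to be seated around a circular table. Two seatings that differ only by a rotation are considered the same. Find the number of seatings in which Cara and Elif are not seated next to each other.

All circular seatings of 5 people number (4)! = 24.
Seatings with Cara beside Elif: treat them as a block with 2 internal orders, giving 2 × (3)! = 12.
Subtracting, 24 − 12 = 12.

12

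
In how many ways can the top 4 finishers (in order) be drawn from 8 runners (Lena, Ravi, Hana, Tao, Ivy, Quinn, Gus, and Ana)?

This is an ordered selection of 4 from 8: P(8,4).
That gives 8 × 7 × 6 × 5 = 1680.

1680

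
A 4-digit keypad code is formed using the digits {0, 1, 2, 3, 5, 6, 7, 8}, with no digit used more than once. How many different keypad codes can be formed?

This is a permutation of 4 out of 8: P(8,4) = 8!/4!.
8 × 7 × 6 × 5 = 1680.

1680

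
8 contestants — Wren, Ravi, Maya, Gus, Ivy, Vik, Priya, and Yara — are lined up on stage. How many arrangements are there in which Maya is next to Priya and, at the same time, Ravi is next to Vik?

2880

Treat {Maya,Priya} as one block (2 orders) and {Ravi,Vik} as another (2 orders).
That leaves 6 units to arrange: 2 × 2 × 6! = 4 × 720 = 2880.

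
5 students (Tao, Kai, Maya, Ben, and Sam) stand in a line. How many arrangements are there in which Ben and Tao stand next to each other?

Glue Ben and Tao into one block (2 internal orders), leaving 4 units to arrange in a row.
So the count is 2·(4)! = 48.

48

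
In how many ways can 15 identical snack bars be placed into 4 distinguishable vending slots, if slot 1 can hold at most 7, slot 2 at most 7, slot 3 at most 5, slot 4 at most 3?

Ignoring the caps, the number of non-negative solutions to x_1+…+x_4 = 15 is C(18,3) = 816.
Subtract solutions that violate a single cap (substitute x_i' = x_i − (cap_i+1)): x_1 ≥ 8 gives C(10,3) = 120; x_2 ≥ 8 gives C(10,3) = 120; x_3 ≥ 6 gives C(12,3) = 220; x_4 ≥ 4 gives C(14,3) = 364. Together 824.
Add back pairs where two caps are both exceeded: 0 + 4 + 20 + 4 + 20 + 56 = 104.
By inclusion–exclusion the count is 816 − 824 + 104 = 96.

96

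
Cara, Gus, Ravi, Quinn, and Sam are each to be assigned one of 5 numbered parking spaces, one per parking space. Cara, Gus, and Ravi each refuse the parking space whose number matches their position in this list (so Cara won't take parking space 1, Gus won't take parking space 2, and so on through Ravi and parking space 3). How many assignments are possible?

64

Let Aᵢ (for i ∈ {1, 2, 3}) be the placements that put person i in their forbidden parking space. Any j of these fix j positions, leaving (5−j)! ways to fill the rest, and there are C(3,j) ways to pick which j.
By inclusion–exclusion, the number of valid placements is Σ_{j=0}^{3} (−1)^j C(3,j)·(5−j)!.
Computing: 120 − 72 + 18 − 2 = 64.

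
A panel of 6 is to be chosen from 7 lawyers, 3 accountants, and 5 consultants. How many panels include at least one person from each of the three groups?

3850

With no constraint there are C(15,6) = 5005 possible selections.
Subtract selections that omit an entire group: no lawyers → C(8,6) = 28; no accountants → C(12,6) = 924; no consultants → C(10,6) = 210.
Add back selections omitting two groups (i.e. drawn from a single group): C(7,6) + C(3,6) + C(5,6) = 7.
By inclusion–exclusion: 5005 − 1162 + 7 = 3850.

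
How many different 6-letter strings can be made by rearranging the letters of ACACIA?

60

The 6 letters of ACACIA have repeats: A appearing 3 times and C appearing twice.
The number of distinct arrangements is 6!/(3!·2!) = 720/12 = 60.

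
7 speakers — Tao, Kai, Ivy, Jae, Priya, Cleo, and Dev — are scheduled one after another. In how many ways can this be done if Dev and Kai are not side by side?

3600

There are 7! = 5040 arrangements in all. If Dev and Kai are adjacent, merging them into one block gives 2·(6)! = 1440 arrangements.
So 5040 − 1440 = 3600 arrangements keep them apart.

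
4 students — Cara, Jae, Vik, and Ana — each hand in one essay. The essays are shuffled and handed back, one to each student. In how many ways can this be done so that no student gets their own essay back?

Count assignments avoiding every fixed point. For any j of the 4 students fixed to their own essay, the other 4−j can be arranged in (4−j)! ways.
By inclusion–exclusion this is Σ_{j=0}^{4} (−1)^j C(4,j)·(4−j)!.
Computing: 24 − 24 + 12 − 4 + 1 = 9.

9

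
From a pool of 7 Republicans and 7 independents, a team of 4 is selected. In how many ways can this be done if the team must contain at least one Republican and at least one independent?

Unrestricted: C(14,4) = 1001 ways to pick any 4 of the 14.
Subtract selections that omit an entire group: no Republicans → C(7,4) = 35; no independents → C(7,4) = 35.
Both groups omitted at once is impossible, so 1001 − 70 = 931.

931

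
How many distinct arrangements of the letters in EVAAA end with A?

With the last slot taken by A, it remains to arrange the other 4 letters (EVAA).
Those 4 letters have A appearing twice, giving (4)!/(2!) = 12.

12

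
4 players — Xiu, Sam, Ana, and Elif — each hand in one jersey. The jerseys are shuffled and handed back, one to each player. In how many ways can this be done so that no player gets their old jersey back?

9

Let Aᵢ be the assignments in which player i gets their old jersey. We want the size of the complement of A₁∪…∪A_4.
By inclusion–exclusion this is Σ_{j=0}^{4} (−1)^j C(4,j)·(4−j)!.
Computing: 24 − 24 + 12 − 4 + 1 = 9.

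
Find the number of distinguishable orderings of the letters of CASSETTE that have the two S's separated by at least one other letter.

3780

There are 8!/(2!·2!·2!) = 5040 arrangements of CASSETTE in total.
Arrangements with the S's together: treat SS as one letter, giving (7)!/(2!·2!) = 1260.
Subtracting, 5040 − 1260 = 3780 arrangements keep the S's apart.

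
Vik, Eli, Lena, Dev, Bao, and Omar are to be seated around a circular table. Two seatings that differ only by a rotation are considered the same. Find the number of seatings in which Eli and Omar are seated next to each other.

48

Treat {Eli, Omar} as one unit (2 internal orders) and seat the resulting 5 units around the table: (4)! circular arrangements.
So 2 × (4)! = 2 × 24 = 48.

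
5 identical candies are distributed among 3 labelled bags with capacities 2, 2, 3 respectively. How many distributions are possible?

6

Ignoring the caps, the number of non-negative solutions to x_1+…+x_3 = 5 is C(7,2) = 21.
Subtract solutions that violate a single cap (substitute x_i' = x_i − (cap_i+1)): x_1 ≥ 3 gives C(4,2) = 6; x_2 ≥ 3 gives C(4,2) = 6; x_3 ≥ 4 gives C(3,2) = 3. Together 15.
No two caps can be exceeded simultaneously, so the pair terms are all 0.
By inclusion–exclusion the count is 21 − 15 + 0 = 6.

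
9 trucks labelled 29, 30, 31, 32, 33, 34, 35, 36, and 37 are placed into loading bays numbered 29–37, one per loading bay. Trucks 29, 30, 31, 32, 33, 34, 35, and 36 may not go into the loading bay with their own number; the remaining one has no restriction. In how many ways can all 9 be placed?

Let Aᵢ (for 29 ≤ i ≤ 36) be the placements that put truck i in its forbidden loading bay. Any j of these fix j positions, leaving (9−j)! ways to fill the rest, and there are C(8,j) ways to pick which j.
By inclusion–exclusion, the number of valid placements is Σ_{j=0}^{8} (−1)^j C(8,j)·(9−j)!.
Computing: 362880 − 322560 + 141120 − 40320 + 8400 − 1344 + 168 − 16 + 1 = 148329.

148329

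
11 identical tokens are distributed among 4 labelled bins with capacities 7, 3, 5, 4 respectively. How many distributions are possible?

99

Ignoring the caps, the number of non-negative solutions to x_1+…+x_4 = 11 is C(14,3) = 364.
Subtract solutions that violate a single cap (substitute x_i' = x_i − (cap_i+1)): x_1 ≥ 8 gives C(6,3) = 20; x_2 ≥ 4 gives C(10,3) = 120; x_3 ≥ 6 gives C(8,3) = 56; x_4 ≥ 5 gives C(9,3) = 84. Together 280.
Add back pairs where two caps are both exceeded: 0 + 0 + 0 + 4 + 10 + 1 = 15.
By inclusion–exclusion the count is 364 − 280 + 15 = 99.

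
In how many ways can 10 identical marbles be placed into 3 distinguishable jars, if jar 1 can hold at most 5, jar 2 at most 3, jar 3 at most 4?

By stars and bars, unrestricted non-negative solutions to x_1+…+x_3 = 10 number C(10+2,2) = 66.
Subtract solutions that violate a single cap (substitute x_i' = x_i − (cap_i+1)): x_1 ≥ 6 gives C(6,2) = 15; x_2 ≥ 4 gives C(8,2) = 28; x_3 ≥ 5 gives C(7,2) = 21. Together 64.
Add back pairs where two caps are both exceeded: 1 + 0 + 3 = 4.
By inclusion–exclusion the count is 66 − 64 + 4 = 6.

6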